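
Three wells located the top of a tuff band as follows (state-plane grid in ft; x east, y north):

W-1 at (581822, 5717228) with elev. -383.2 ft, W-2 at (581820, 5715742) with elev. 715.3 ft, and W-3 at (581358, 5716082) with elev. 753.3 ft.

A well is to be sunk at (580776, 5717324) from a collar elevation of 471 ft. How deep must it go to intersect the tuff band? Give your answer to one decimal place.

270.6 ft

Let the plane be z = a·x + b·y + c.
W-2−W-1: −2a − 1486b = 1098.5;  W-3−W-1: −464a − 1146b = 1136.5.
Solving gives a = −0.625655547, b = −0.738390773.
Then c = -383.2 − a·581822 − b·5717228 = 4585185.37.
At (580776, 5717324): z_contact = −363365.73 − 4221619.29 + 4585185.37 = 200.35 ft.
Depth below ground = 471 − 200.35 = 270.6 ft.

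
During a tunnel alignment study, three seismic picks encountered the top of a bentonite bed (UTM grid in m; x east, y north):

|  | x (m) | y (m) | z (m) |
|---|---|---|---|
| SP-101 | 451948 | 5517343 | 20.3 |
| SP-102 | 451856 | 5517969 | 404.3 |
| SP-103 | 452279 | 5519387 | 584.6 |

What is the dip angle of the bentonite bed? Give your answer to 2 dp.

Let the plane be z = a·x + b·y + c.
SP-102−SP-101: −92a + 626b = 384;  SP-103−SP-101: 331a + 2044b = 564.3.
Solving gives a = −1.09207, b = 0.45292.
Gradient magnitude |∇z| = √(a² + b²) = √(1.19261 + 0.20514) = 1.18227.
True dip = arctan(1.18227) = 49.77°, dipping toward ESE (azimuth ≈ 113°).

49.77°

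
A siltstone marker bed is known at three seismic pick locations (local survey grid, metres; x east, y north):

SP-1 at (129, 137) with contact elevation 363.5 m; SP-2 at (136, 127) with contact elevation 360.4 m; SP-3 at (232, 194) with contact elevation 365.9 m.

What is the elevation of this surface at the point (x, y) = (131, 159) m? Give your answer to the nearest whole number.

Two edge vectors: SP-1→SP-2 = (7, -10, -3.1), SP-1→SP-3 = (103, 57, 2.4).
Normal n = (SP-1→SP-2) × (SP-1→SP-3) = (152.7, -336.1, 1429).
So ∂z/∂x = −n_x/n_z = −0.10686 and ∂z/∂y = −n_y/n_z = 0.23520.
Intercept c from SP-1: 363.5 + 13.78 − 32.22 = 345.06.
At (131, 159): z = −14.0 + 37.4 + 345.06 = 368.5 m.

368 m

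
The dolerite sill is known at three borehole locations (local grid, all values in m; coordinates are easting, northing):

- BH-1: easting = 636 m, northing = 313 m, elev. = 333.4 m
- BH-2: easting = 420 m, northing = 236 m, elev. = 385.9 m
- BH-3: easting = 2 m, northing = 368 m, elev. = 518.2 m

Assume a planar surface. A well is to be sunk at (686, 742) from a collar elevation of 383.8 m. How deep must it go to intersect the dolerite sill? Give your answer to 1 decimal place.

17.6 m

Two edge vectors: BH-1→BH-2 = (-216, -77, 52.5), BH-1→BH-3 = (-634, 55, 184.8).
Normal n = (BH-1→BH-2) × (BH-1→BH-3) = (-17117.1, 6631.8, -60698).
So ∂z/∂easting = −n_x/n_z = −0.28200 and ∂z/∂northing = −n_y/n_z = 0.10926.
Intercept c from BH-1: 333.4 + 179.35 − 34.20 = 478.56.
At (686, 742): z_contact = −193.45 + 81.07 + 478.56 = 366.17 m.
Depth below ground = 383.8 − 366.17 = 17.6 m.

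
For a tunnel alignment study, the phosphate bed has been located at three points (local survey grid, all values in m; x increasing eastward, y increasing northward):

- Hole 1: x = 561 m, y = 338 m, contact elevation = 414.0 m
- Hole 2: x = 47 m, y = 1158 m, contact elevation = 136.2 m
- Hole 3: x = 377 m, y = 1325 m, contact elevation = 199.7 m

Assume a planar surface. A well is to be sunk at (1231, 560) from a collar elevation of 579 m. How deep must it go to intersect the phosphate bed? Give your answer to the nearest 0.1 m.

16.7 m

Two edge vectors: Hole 1→Hole 2 = (-514, 820, -277.8), Hole 1→Hole 3 = (-184, 987, -214.3).
Normal n = (Hole 1→Hole 2) × (Hole 1→Hole 3) = (98462.6, -59035, -356438).
So ∂z/∂x = −n_x/n_z = 0.276240 and ∂z/∂y = −n_y/n_z = −0.165625.
Intercept c from Hole 1: 414 − 154.97 + 55.98 = 315.01.
At (1231, 560): z_contact = 340.05 − 92.75 + 315.01 = 562.31 m.
Depth below ground = 579 − 562.31 = 16.7 m.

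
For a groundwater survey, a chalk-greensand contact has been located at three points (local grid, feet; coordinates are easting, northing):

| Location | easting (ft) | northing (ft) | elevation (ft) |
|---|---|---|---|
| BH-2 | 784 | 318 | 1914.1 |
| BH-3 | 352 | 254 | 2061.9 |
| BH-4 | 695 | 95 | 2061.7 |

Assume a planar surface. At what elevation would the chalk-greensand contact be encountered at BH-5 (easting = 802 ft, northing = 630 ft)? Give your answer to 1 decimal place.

Two edge vectors: BH-2→BH-3 = (-432, -64, 147.8), BH-2→BH-4 = (-89, -223, 147.6).
Normal n = (BH-2→BH-3) × (BH-2→BH-4) = (23513, 50609, 90640).
So ∂z/∂easting = −n_x/n_z = −0.25941 and ∂z/∂northing = −n_y/n_z = −0.55835.
Intercept c from BH-2: 1914.1 + 203.38 + 177.56 = 2295.03.
At (802, 630): z = −208.0 − 351.8 + 2295.03 = 1735.2 ft.

1735.2 ft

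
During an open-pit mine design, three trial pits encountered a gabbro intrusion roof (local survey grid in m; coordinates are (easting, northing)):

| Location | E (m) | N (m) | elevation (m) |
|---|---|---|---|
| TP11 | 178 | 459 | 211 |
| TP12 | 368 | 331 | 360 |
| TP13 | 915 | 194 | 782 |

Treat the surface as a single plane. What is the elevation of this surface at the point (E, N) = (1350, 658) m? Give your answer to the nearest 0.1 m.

1100.4 m

Two edge vectors: TP11→TP12 = (190, -128, 149), TP11→TP13 = (737, -265, 571).
Normal n = (TP11→TP12) × (TP11→TP13) = (-33603, 1323, 43986).
So ∂z/∂E = −n_x/n_z = 0.763948 and ∂z/∂N = −n_y/n_z = −0.030078.
Intercept c from TP11: 211 − 135.98 + 13.81 = 88.82.
At (1350, 658): z = 1031.3 − 19.8 + 88.82 = 1100.4 m.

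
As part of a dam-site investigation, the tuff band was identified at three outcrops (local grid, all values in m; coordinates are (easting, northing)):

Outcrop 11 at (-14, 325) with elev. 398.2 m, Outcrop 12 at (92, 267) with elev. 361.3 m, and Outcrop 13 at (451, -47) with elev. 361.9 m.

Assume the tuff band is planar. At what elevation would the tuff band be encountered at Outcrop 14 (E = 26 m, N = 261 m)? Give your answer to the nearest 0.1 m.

Two edge vectors: Outcrop 11→Outcrop 12 = (106, -58, -36.9), Outcrop 11→Outcrop 13 = (465, -372, -36.3).
Normal n = (Outcrop 11→Outcrop 12) × (Outcrop 11→Outcrop 13) = (-11621.4, -13310.7, -12462).
So ∂z/∂E = −n_x/n_z = −0.93255 and ∂z/∂N = −n_y/n_z = −1.06810.
Intercept c from Outcrop 11: 398.2 − 13.06 + 347.13 = 732.28.
At (26, 261): z = −24.2 − 278.8 + 732.28 = 429.3 m.

429.3 m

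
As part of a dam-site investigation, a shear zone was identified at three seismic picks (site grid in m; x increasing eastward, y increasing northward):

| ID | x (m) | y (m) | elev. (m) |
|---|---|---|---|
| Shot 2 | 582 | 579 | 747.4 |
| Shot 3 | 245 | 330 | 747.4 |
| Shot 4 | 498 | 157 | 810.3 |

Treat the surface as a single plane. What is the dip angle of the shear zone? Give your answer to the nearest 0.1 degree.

Let the plane be z = a·x + b·y + c.
Shot 3−Shot 2: −337a − 249b = 0;  Shot 4−Shot 2: −84a − 422b = 62.9.
Solving gives a = 0.12912, b = −0.17475.
Gradient magnitude |∇z| = √(a² + b²) = √(0.01667 + 0.03054) = 0.21728.
True dip = arctan(0.21728) = 12.3°, dipping toward NW (azimuth ≈ 324°).

12.3°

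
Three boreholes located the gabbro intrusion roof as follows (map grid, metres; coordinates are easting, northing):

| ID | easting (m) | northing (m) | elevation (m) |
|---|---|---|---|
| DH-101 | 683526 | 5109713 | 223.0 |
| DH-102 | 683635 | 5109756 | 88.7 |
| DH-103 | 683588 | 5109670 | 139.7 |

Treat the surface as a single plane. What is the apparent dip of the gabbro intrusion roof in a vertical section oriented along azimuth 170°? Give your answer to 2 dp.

17.84°

Let the plane be z = a·easting + b·northing + c.
DH-102−DH-101: 109a + 43b = −134.3;  DH-103−DH-101: 62a − 43b = −83.3.
Solving gives a = −1.27251, b = 0.10242.
Unit vector along 170° is (sin 170°, cos 170°) = (0.1736, -0.9848).
Slope in that direction = a·(0.1736) + b·(-0.9848) = −0.32183.
Apparent dip = arctan|0.32183| = 17.84° (true dip is 51.9°, so apparent ≤ true as expected).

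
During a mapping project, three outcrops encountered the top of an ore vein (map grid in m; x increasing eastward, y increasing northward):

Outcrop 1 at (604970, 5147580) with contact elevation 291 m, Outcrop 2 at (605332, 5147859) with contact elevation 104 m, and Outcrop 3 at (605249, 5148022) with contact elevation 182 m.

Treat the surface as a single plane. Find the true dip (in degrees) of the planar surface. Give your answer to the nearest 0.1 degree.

Let the plane be z = a·x + b·y + c.
Outcrop 2−Outcrop 1: 362a + 279b = −187;  Outcrop 3−Outcrop 1: 279a + 442b = −109.
Solving gives a = −0.63585, b = 0.15475.
Gradient magnitude |∇z| = √(a² + b²) = √(0.40430 + 0.02395) = 0.65441.
True dip = arctan(0.65441) = 33.2°, dipping toward ESE (azimuth ≈ 104°).

33.2°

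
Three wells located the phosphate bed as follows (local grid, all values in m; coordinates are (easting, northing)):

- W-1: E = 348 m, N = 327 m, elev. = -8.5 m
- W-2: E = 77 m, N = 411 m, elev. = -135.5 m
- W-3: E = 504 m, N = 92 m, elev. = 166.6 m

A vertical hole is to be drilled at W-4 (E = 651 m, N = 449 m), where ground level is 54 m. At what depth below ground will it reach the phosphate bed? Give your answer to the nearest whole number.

Let the plane be z = a·E + b·N + c.
W-2−W-1: −271a + 84b = −127;  W-3−W-1: 156a − 235b = 175.1.
Solving gives a = 0.29925, b = −0.54645.
Then c = -8.5 − a·348 − b·327 = 66.05.
At (651, 449): z_contact = 194.8 − 245.4 + 66.05 = 15.5 m.
Depth below ground = 54 − 15.5 = 38 m.

38 m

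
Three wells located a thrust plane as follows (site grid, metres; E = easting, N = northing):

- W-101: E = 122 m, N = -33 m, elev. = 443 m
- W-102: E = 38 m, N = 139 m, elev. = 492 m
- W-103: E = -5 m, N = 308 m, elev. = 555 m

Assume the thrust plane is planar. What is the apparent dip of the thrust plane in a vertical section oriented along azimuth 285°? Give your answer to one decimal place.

13.6°

Let the plane be z = a·E + b·N + c.
W-102−W-101: −84a + 172b = 49;  W-103−W-101: −127a + 341b = 112.
Solving gives a = 0.37574, b = 0.46838.
Unit vector along 285° is (sin 285°, cos 285°) = (-0.9659, 0.2588).
Slope in that direction = a·(-0.9659) + b·(0.2588) = −0.24171.
Apparent dip = arctan|0.24171| = 13.6° (true dip is 31.0°, so apparent ≤ true as expected).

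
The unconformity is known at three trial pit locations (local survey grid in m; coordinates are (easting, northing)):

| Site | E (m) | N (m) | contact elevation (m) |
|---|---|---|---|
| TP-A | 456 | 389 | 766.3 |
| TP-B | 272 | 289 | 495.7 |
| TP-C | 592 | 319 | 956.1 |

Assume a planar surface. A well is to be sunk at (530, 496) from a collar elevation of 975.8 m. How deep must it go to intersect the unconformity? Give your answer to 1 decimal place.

Two edge vectors: TP-A→TP-B = (-184, -100, -270.6), TP-A→TP-C = (136, -70, 189.8).
Normal n = (TP-A→TP-B) × (TP-A→TP-C) = (-37922, -1878.4, 26480).
So ∂z/∂E = −n_x/n_z = 1.43210 and ∂z/∂N = −n_y/n_z = 0.07094.
Intercept c from TP-A: 766.3 − 653.04 − 27.59 = 85.67.
At (530, 496): z_contact = 759.01 + 35.18 + 85.67 = 879.87 m.
Depth below ground = 975.8 − 879.87 = 95.9 m.

95.9 m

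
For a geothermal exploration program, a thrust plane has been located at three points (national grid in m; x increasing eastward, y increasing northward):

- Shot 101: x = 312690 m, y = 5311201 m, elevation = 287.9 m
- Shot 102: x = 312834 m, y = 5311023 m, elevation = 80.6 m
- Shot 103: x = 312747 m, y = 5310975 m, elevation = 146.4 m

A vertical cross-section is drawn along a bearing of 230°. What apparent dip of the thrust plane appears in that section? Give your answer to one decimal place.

Let the plane be z = a·x + b·y + c.
Shot 102−Shot 101: 144a − 178b = −207.3;  Shot 103−Shot 101: 57a − 226b = −141.5.
Solving gives a = −0.96718, b = 0.38217.
Unit vector along 230° is (sin 230°, cos 230°) = (-0.7660, -0.6428).
Slope in that direction = a·(-0.7660) + b·(-0.6428) = 0.49524.
Apparent dip = arctan|0.49524| = 26.3° (true dip is 46.1°, so apparent ≤ true as expected).

26.3°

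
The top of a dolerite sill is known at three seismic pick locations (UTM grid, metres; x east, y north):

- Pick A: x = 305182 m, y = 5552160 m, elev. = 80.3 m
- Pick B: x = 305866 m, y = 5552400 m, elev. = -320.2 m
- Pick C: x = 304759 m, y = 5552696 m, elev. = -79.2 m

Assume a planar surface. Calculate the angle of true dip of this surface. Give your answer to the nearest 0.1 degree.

Let the plane be z = a·x + b·y + c.
Pick B−Pick A: 684a + 240b = −400.5;  Pick C−Pick A: −423a + 536b = −159.5.
Solving gives a = −0.37678, b = −0.59492.
Gradient magnitude |∇z| = √(a² + b²) = √(0.14196 + 0.35393) = 0.70420.
True dip = arctan(0.70420) = 35.2°, dipping toward NNE (azimuth ≈ 032°).

35.2°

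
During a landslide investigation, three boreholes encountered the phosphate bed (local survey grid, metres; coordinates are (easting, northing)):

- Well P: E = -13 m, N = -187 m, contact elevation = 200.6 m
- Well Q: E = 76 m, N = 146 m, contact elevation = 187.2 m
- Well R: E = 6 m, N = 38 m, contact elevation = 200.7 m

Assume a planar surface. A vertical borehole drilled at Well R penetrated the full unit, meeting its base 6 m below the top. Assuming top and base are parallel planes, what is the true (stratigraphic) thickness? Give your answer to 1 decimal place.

Two edge vectors: Well P→Well Q = (89, 333, -13.4), Well P→Well R = (19, 225, 0.1).
Normal n = (Well P→Well Q) × (Well P→Well R) = (3048.3, -263.5, 13698).
So ∂z/∂E = −n_x/n_z = −0.22254 and ∂z/∂N = −n_y/n_z = 0.01924.
|∇z| = √(a²+b²) = 0.22337, so dip δ = arctan(0.22337) = 12.59°.
True thickness = vertical thickness × cos δ = 6 × cos 12.59° = 5.9 m.

5.9 m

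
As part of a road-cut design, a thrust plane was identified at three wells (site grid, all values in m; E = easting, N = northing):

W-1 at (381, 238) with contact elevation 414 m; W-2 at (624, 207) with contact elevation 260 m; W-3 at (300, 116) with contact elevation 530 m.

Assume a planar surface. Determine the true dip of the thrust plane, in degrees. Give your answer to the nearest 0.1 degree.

40.4°

Let the plane be z = a·E + b·N + c.
W-2−W-1: 243a − 31b = −154;  W-3−W-1: −81a − 122b = 116.
Solving gives a = −0.69608, b = −0.48866.
Gradient magnitude |∇z| = √(a² + b²) = √(0.48453 + 0.23879) = 0.85049.
True dip = arctan(0.85049) = 40.4°, dipping toward NE (azimuth ≈ 055°).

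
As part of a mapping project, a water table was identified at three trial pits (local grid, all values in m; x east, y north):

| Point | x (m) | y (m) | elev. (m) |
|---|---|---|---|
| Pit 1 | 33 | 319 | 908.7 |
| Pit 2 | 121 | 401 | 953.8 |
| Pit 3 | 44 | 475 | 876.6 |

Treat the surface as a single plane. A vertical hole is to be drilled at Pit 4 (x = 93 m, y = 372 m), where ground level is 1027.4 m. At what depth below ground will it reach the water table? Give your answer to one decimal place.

87.2 m

Let the plane be z = a·x + b·y + c.
Pit 2−Pit 1: 88a + 82b = 45.1;  Pit 3−Pit 1: 11a + 156b = −32.1.
Solving gives a = 0.75377, b = −0.25892.
Then c = 908.7 − a·33 − b·319 = 966.42.
At (93, 372): z_contact = 70.10 − 96.32 + 966.42 = 940.20 m.
Depth below ground = 1027.4 − 940.20 = 87.2 m.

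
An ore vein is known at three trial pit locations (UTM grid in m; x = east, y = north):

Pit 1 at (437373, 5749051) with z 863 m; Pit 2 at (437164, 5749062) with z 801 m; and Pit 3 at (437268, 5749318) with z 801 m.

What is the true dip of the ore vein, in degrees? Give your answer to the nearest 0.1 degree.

Let the plane be z = a·x + b·y + c.
Pit 2−Pit 1: −209a + 11b = −62;  Pit 3−Pit 1: −105a + 267b = −62.
Solving gives a = 0.29044, b = −0.11799.
Gradient magnitude |∇z| = √(a² + b²) = √(0.08436 + 0.01392) = 0.31349.
True dip = arctan(0.31349) = 17.4°, dipping toward WNW (azimuth ≈ 292°).

17.4°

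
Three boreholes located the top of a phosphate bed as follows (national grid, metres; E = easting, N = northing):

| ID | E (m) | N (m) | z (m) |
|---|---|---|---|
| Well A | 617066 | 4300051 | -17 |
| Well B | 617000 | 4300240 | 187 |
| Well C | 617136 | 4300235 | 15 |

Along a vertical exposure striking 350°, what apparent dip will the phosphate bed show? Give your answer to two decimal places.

40.42°

Let the plane be z = a·E + b·N + c.
Well B−Well A: −66a + 189b = 204;  Well C−Well A: 70a + 184b = 32.
Solving gives a = −1.24096, b = 0.64602.
Unit vector along 350° is (sin 350°, cos 350°) = (-0.1736, 0.9848).
Slope in that direction = a·(-0.1736) + b·(0.9848) = 0.85169.
Apparent dip = arctan|0.85169| = 40.42° (true dip is 54.4°, so apparent ≤ true as expected).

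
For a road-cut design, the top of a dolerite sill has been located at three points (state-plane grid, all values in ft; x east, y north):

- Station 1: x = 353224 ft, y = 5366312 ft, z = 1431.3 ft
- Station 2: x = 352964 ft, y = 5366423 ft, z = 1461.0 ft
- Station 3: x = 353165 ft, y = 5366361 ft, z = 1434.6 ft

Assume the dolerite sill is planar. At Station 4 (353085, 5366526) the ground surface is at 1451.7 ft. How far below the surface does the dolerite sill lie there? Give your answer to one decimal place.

Two edge vectors: Station 1→Station 2 = (-260, 111, 29.7), Station 1→Station 3 = (-59, 49, 3.3).
Normal n = (Station 1→Station 2) × (Station 1→Station 3) = (-1089, -894.3, -6191).
So ∂z/∂x = −n_x/n_z = −0.175900501 and ∂z/∂y = −n_y/n_z = −0.144451623.
Intercept c from Station 1: 1431.3 + 62132.28 + 775172.48 = 838736.06.
At (353085, 5366526): z_contact = −62107.83 − 775203.39 + 838736.06 = 1424.84 ft.
Depth below ground = 1451.7 − 1424.84 = 26.9 ft.

26.9 ft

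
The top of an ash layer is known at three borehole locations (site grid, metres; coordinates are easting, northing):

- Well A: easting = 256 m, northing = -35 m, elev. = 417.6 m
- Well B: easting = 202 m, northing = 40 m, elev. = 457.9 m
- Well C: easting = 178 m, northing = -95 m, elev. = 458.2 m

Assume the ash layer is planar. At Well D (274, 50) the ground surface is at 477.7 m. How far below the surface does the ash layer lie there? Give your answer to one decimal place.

Two edge vectors: Well A→Well B = (-54, 75, 40.3), Well A→Well C = (-78, -60, 40.6).
Normal n = (Well A→Well B) × (Well A→Well C) = (5463, -951, 9090).
So ∂z/∂easting = −n_x/n_z = −0.60099 and ∂z/∂northing = −n_y/n_z = 0.10462.
Intercept c from Well A: 417.6 + 153.85 + 3.66 = 575.12.
At (274, 50): z_contact = −164.67 + 5.23 + 575.12 = 415.67 m.
Depth below ground = 477.7 − 415.67 = 62.0 m.

62.0 m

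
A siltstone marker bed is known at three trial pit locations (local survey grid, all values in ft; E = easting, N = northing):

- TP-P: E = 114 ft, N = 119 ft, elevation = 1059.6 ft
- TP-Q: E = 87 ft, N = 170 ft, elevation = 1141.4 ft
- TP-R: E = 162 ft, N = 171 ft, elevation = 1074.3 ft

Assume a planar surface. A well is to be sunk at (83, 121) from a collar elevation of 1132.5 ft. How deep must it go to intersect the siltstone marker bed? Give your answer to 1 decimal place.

Two edge vectors: TP-P→TP-Q = (-27, 51, 81.8), TP-P→TP-R = (48, 52, 14.7).
Normal n = (TP-P→TP-Q) × (TP-P→TP-R) = (-3503.9, 4323.3, -3852).
So ∂z/∂E = −n_x/n_z = −0.90963 and ∂z/∂N = −n_y/n_z = 1.12235.
Intercept c from TP-P: 1059.6 + 103.70 − 133.56 = 1029.74.
At (83, 121): z_contact = −75.50 + 135.80 + 1029.74 = 1090.04 ft.
Depth below ground = 1132.5 − 1090.04 = 42.5 ft.

42.5 ft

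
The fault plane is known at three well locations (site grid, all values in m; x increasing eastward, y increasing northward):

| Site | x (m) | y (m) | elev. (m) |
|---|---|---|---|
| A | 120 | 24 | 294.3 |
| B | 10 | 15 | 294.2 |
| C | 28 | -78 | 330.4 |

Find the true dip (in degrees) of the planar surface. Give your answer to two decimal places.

21.02°

Let the plane be z = a·x + b·y + c.
B−A: −110a − 9b = −0.1;  C−A: −92a − 102b = 36.1.
Solving gives a = 0.03225, b = −0.38301.
Gradient magnitude |∇z| = √(a² + b²) = √(0.00104 + 0.14669) = 0.38436.
True dip = arctan(0.38436) = 21.02°, dipping toward N (azimuth ≈ 355°).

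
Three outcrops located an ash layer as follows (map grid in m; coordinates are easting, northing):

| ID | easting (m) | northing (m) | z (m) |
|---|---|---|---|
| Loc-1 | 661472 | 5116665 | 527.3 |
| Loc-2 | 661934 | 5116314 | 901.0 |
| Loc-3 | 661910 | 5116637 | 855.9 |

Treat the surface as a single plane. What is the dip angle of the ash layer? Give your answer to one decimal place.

Two edge vectors: Loc-1→Loc-2 = (462, -351, 373.7), Loc-1→Loc-3 = (438, -28, 328.6).
Normal n = (Loc-1→Loc-2) × (Loc-1→Loc-3) = (-104875, 11867.4, 140802).
So ∂z/∂easting = −n_x/n_z = 0.74484 and ∂z/∂northing = −n_y/n_z = −0.08428.
Gradient magnitude |∇z| = √(a² + b²) = √(0.55479 + 0.00710) = 0.74959.
True dip = arctan(0.74959) = 36.9°, dipping toward W (azimuth ≈ 276°).

36.9°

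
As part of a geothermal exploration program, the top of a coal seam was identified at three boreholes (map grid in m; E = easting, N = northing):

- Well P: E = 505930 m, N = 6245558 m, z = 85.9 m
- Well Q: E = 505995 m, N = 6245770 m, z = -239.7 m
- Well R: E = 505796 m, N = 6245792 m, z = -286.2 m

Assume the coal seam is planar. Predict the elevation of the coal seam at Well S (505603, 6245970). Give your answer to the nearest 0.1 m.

-574.9 m

Two edge vectors: Well P→Well Q = (65, 212, -325.6), Well P→Well R = (-134, 234, -372.1).
Normal n = (Well P→Well Q) × (Well P→Well R) = (-2694.8, 67816.9, 43618).
So ∂z/∂E = −n_x/n_z = 0.061781833 and ∂z/∂N = −n_y/n_z = −1.554791600.
Intercept c from Well P: 85.9 − 31257.28 + 9710541.11 = 9679369.73.
At (505603, 6245970): z = 31237.1 − 9711181.7 + 9679369.73 = -574.9 m.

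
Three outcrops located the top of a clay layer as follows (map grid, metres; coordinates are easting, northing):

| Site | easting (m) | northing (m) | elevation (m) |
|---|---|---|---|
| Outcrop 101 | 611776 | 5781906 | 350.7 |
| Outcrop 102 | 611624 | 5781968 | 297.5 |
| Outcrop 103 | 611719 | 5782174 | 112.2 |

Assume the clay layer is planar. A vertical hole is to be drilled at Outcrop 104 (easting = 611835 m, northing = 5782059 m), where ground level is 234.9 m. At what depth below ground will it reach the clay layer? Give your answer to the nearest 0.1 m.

21.7 m

Let the plane be z = a·easting + b·northing + c.
Outcrop 102−Outcrop 101: −152a + 62b = −53.2;  Outcrop 103−Outcrop 101: −57a + 268b = −238.5.
Solving gives a = −0.014230418, b = −0.892951992.
Then c = 350.7 − a·611776 − b·5781906 = 5172021.01.
At (611835, 5782059): z_contact = −8706.67 − 5163101.10 + 5172021.01 = 213.24 m.
Depth below ground = 234.9 − 213.24 = 21.7 m.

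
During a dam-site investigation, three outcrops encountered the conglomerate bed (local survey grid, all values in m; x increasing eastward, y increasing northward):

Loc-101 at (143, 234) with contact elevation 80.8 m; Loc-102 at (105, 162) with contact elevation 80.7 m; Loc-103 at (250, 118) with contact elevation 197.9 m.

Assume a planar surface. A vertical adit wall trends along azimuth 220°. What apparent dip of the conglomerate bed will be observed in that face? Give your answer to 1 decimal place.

Two edge vectors: Loc-101→Loc-102 = (-38, -72, -0.1), Loc-101→Loc-103 = (107, -116, 117.1).
Normal n = (Loc-101→Loc-102) × (Loc-101→Loc-103) = (-8442.8, 4439.1, 12112).
So ∂z/∂x = −n_x/n_z = 0.69706 and ∂z/∂y = −n_y/n_z = −0.36650.
Unit vector along 220° is (sin 220°, cos 220°) = (-0.6428, -0.7660).
Slope in that direction = a·(-0.6428) + b·(-0.7660) = −0.16730.
Apparent dip = arctan|0.16730| = 9.5° (true dip is 38.2°, so apparent ≤ true as expected).

9.5°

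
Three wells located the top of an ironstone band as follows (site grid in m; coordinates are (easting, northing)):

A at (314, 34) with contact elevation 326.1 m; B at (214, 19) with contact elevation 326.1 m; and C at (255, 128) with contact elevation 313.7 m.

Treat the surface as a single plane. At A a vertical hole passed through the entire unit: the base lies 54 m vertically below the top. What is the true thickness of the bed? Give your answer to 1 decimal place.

53.6 m

Two edge vectors: A→B = (-100, -15, 0), A→C = (-59, 94, -12.4).
Normal n = (A→B) × (A→C) = (186, -1240, -10285).
So ∂z/∂E = −n_x/n_z = 0.01808 and ∂z/∂N = −n_y/n_z = −0.12056.
|∇z| = √(a²+b²) = 0.12191, so dip δ = arctan(0.12191) = 6.95°.
True thickness = vertical thickness × cos δ = 54 × cos 6.95° = 53.6 m.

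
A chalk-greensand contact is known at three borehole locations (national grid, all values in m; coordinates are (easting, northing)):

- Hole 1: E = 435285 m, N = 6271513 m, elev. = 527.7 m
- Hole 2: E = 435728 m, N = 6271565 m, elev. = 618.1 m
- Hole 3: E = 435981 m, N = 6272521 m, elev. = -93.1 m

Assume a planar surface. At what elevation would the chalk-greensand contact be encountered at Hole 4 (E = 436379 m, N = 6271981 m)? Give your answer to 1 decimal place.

471.3 m

Two edge vectors: Hole 1→Hole 2 = (443, 52, 90.4), Hole 1→Hole 3 = (696, 1008, -620.8).
Normal n = (Hole 1→Hole 2) × (Hole 1→Hole 3) = (-123404.8, 337932.8, 410352).
So ∂z/∂E = −n_x/n_z = 0.300729130 and ∂z/∂N = −n_y/n_z = −0.823519320.
Intercept c from Hole 1: 527.7 − 130902.88 + 5164712.12 = 5034336.94.
At (436379, 6271981): z = 131231.9 − 5165097.5 + 5034336.94 = 471.3 m.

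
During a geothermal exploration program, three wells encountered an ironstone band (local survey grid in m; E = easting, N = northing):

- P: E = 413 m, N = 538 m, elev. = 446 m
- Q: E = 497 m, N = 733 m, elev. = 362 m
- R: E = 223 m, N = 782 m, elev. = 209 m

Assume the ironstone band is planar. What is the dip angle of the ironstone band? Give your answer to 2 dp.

Two edge vectors: P→Q = (84, 195, -84), P→R = (-190, 244, -237).
Normal n = (P→Q) × (P→R) = (-25719, 35868, 57546).
So ∂z/∂E = −n_x/n_z = 0.44693 and ∂z/∂N = −n_y/n_z = −0.62329.
Gradient magnitude |∇z| = √(a² + b²) = √(0.19975 + 0.38849) = 0.76697.
True dip = arctan(0.76697) = 37.49°, dipping toward NW (azimuth ≈ 324°).

37.49°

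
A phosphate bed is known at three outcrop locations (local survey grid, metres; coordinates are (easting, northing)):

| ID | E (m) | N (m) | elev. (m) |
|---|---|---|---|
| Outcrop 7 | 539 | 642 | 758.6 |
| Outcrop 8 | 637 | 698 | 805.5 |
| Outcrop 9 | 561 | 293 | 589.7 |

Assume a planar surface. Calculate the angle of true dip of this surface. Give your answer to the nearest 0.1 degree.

Two edge vectors: Outcrop 7→Outcrop 8 = (98, 56, 46.9), Outcrop 7→Outcrop 9 = (22, -349, -168.9).
Normal n = (Outcrop 7→Outcrop 8) × (Outcrop 7→Outcrop 9) = (6909.7, 17584, -35434).
So ∂z/∂E = −n_x/n_z = 0.19500 and ∂z/∂N = −n_y/n_z = 0.49625.
Gradient magnitude |∇z| = √(a² + b²) = √(0.03803 + 0.24626) = 0.53319.
True dip = arctan(0.53319) = 28.1°, dipping toward SSW (azimuth ≈ 201°).

28.1°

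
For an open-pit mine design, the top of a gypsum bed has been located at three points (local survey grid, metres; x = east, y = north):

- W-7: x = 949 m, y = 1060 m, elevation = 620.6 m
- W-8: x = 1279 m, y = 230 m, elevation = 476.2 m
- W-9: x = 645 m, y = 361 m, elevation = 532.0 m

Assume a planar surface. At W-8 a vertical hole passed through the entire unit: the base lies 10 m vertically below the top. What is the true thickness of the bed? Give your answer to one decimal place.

Let the plane be z = a·x + b·y + c.
W-8−W-7: 330a − 830b = −144.4;  W-9−W-7: −304a − 699b = −88.6.
Solving gives a = −0.05672, b = 0.15142.
|∇z| = √(a²+b²) = 0.16170, so dip δ = arctan(0.16170) = 9.19°.
True thickness = vertical thickness × cos δ = 10 × cos 9.19° = 9.9 m.

9.9 m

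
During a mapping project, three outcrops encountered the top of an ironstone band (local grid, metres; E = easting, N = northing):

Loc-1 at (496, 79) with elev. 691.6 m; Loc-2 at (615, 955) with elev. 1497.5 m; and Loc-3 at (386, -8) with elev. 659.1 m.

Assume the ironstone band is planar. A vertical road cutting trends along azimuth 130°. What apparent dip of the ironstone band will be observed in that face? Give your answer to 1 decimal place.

Let the plane be z = a·E + b·N + c.
Loc-2−Loc-1: 119a + 876b = 805.9;  Loc-3−Loc-1: −110a − 87b = −32.5.
Solving gives a = −0.48419, b = 0.98575.
Unit vector along 130° is (sin 130°, cos 130°) = (0.7660, -0.6428).
Slope in that direction = a·(0.7660) + b·(-0.6428) = −1.00454.
Apparent dip = arctan|1.00454| = 45.1° (true dip is 47.7°, so apparent ≤ true as expected).

45.1°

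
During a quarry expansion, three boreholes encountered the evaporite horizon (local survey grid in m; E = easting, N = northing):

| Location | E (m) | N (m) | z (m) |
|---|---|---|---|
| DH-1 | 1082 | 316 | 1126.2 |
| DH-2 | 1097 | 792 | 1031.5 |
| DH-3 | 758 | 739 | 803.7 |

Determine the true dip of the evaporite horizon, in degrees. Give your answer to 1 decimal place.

36.5°

Let the plane be z = a·E + b·N + c.
DH-2−DH-1: 15a + 476b = −94.7;  DH-3−DH-1: −324a + 423b = −322.5.
Solving gives a = 0.70656, b = −0.22122.
Gradient magnitude |∇z| = √(a² + b²) = √(0.49923 + 0.04894) = 0.74038.
True dip = arctan(0.74038) = 36.5°, dipping toward WNW (azimuth ≈ 287°).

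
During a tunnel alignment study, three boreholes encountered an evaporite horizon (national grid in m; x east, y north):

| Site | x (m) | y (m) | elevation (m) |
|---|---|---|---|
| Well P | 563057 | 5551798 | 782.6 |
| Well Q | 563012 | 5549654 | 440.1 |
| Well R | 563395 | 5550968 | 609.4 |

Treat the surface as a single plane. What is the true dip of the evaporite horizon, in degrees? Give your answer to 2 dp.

Let the plane be z = a·x + b·y + c.
Well Q−Well P: −45a − 2144b = −342.5;  Well R−Well P: 338a − 830b = −173.2.
Solving gives a = −0.11426, b = 0.16215.
Gradient magnitude |∇z| = √(a² + b²) = √(0.01305 + 0.02629) = 0.19836.
True dip = arctan(0.19836) = 11.22°, dipping toward SE (azimuth ≈ 145°).

11.22°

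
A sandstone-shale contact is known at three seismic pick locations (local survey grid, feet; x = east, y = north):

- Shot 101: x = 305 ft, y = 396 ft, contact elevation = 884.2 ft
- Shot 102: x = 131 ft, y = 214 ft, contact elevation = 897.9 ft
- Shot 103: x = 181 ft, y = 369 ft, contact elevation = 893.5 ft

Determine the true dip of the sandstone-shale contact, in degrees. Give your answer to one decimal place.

4.2°

Two edge vectors: Shot 101→Shot 102 = (-174, -182, 13.7), Shot 101→Shot 103 = (-124, -27, 9.3).
Normal n = (Shot 101→Shot 102) × (Shot 101→Shot 103) = (-1322.7, -80.6, -17870).
So ∂z/∂x = −n_x/n_z = −0.07402 and ∂z/∂y = −n_y/n_z = −0.00451.
Gradient magnitude |∇z| = √(a² + b²) = √(0.00548 + 0.00002) = 0.07416.
True dip = arctan(0.07416) = 4.2°, dipping toward E (azimuth ≈ 087°).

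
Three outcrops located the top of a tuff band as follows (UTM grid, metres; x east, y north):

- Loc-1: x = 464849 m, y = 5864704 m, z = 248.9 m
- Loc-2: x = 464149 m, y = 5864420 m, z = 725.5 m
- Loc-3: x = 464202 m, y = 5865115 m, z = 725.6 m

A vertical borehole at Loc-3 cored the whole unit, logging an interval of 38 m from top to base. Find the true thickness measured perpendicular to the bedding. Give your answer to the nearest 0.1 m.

Two edge vectors: Loc-1→Loc-2 = (-700, -284, 476.6), Loc-1→Loc-3 = (-647, 411, 476.7).
Normal n = (Loc-1→Loc-2) × (Loc-1→Loc-3) = (-331265.4, 25329.8, -471448).
So ∂z/∂x = −n_x/n_z = −0.70266 and ∂z/∂y = −n_y/n_z = 0.05373.
|∇z| = √(a²+b²) = 0.70471, so dip δ = arctan(0.70471) = 35.17°.
True thickness = vertical thickness × cos δ = 38 × cos 35.17° = 31.1 m.

31.1 m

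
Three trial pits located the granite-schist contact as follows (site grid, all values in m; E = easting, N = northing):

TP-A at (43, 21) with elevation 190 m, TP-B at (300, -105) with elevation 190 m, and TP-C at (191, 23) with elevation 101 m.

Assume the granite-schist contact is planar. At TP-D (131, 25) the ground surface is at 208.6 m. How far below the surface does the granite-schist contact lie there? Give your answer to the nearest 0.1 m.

74.9 m

Let the plane be z = a·E + b·N + c.
TP-B−TP-A: 257a − 126b = 0;  TP-C−TP-A: 148a + 2b = −89.
Solving gives a = −0.58522, b = −1.19366.
Then c = 190 − a·43 − b·21 = 240.23.
At (131, 25): z_contact = −76.66 − 29.84 + 240.23 = 133.73 m.
Depth below ground = 208.6 − 133.73 = 74.9 m.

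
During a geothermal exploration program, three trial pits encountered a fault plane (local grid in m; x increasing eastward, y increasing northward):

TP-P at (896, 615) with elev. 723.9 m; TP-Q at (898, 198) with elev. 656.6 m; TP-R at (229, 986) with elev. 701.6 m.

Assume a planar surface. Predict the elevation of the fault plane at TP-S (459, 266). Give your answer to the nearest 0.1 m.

613.4 m

Two edge vectors: TP-P→TP-Q = (2, -417, -67.3), TP-P→TP-R = (-667, 371, -22.3).
Normal n = (TP-P→TP-Q) × (TP-P→TP-R) = (34267.4, 44933.7, -277397).
So ∂z/∂x = −n_x/n_z = 0.12353 and ∂z/∂y = −n_y/n_z = 0.16198.
Intercept c from TP-P: 723.9 − 110.68 − 99.62 = 513.60.
At (459, 266): z = 56.7 + 43.1 + 513.60 = 613.4 m.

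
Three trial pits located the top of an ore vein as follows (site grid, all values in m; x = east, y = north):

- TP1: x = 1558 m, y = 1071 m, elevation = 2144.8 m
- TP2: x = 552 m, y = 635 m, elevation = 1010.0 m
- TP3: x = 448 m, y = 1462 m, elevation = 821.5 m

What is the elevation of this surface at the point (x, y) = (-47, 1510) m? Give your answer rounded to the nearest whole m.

Let the plane be z = a·x + b·y + c.
TP2−TP1: −1006a − 436b = −1134.8;  TP3−TP1: −1110a + 391b = −1323.3.
Solving gives a = 1.16341, b = −0.08163.
Then c = 2144.8 − a·1558 − b·1071 = 419.63.
At (-47, 1510): z = −54.7 − 123.3 + 419.63 = 241.7 m.

242 m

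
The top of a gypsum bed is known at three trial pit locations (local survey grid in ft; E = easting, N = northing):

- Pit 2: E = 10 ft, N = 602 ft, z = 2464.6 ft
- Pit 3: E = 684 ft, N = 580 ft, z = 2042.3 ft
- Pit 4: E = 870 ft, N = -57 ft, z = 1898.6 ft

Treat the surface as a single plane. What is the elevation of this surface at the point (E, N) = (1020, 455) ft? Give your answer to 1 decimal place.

Let the plane be z = a·E + b·N + c.
Pit 3−Pit 2: 674a − 22b = −422.3;  Pit 4−Pit 2: 860a − 659b = −566.
Solving gives a = −0.625153, b = 0.043048.
Then c = 2464.6 − a·10 − b·602 = 2444.94.
At (1020, 455): z = −637.7 + 19.6 + 2444.94 = 1826.9 ft.

1826.9 ft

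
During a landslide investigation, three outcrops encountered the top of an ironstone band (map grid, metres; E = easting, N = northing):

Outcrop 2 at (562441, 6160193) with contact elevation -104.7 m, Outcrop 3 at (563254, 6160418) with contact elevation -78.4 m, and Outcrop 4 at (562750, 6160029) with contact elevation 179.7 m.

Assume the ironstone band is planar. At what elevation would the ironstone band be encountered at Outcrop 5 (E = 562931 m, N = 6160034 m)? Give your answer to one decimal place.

Let the plane be z = a·E + b·N + c.
Outcrop 3−Outcrop 2: 813a + 225b = 26.3;  Outcrop 4−Outcrop 2: 309a − 164b = 284.4.
Solving gives a = 0.336706153, b = −1.099742676.
Then c = -104.7 − a·562441 − b·6160193 = 6585145.09.
At (562931, 6160034): z = 189542.3 − 6774452.3 + 6585145.09 = 235.1 m.

235.1 m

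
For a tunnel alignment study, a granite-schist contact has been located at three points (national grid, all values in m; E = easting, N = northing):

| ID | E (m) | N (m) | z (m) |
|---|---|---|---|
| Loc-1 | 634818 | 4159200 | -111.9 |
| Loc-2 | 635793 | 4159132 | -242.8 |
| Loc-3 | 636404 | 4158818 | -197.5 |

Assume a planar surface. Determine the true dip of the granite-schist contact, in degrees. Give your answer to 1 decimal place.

Two edge vectors: Loc-1→Loc-2 = (975, -68, -130.9), Loc-1→Loc-3 = (1586, -382, -85.6).
Normal n = (Loc-1→Loc-2) × (Loc-1→Loc-3) = (-44183, -124147.4, -264602).
So ∂z/∂E = −n_x/n_z = −0.16698 and ∂z/∂N = −n_y/n_z = −0.46919.
Gradient magnitude |∇z| = √(a² + b²) = √(0.02788 + 0.22013) = 0.49801.
True dip = arctan(0.49801) = 26.5°, dipping toward NNE (azimuth ≈ 020°).

26.5°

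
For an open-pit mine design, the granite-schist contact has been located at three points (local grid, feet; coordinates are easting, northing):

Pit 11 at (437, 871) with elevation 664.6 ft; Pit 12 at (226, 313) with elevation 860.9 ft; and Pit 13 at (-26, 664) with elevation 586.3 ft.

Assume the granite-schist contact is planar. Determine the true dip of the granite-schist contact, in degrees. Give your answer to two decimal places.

Two edge vectors: Pit 11→Pit 12 = (-211, -558, 196.3), Pit 11→Pit 13 = (-463, -207, -78.3).
Normal n = (Pit 11→Pit 12) × (Pit 11→Pit 13) = (84325.5, -107408.2, -214677).
So ∂z/∂easting = −n_x/n_z = 0.39280 and ∂z/∂northing = −n_y/n_z = −0.50032.
Gradient magnitude |∇z| = √(a² + b²) = √(0.15429 + 0.25032) = 0.63610.
True dip = arctan(0.63610) = 32.46°, dipping toward NW (azimuth ≈ 322°).

32.46°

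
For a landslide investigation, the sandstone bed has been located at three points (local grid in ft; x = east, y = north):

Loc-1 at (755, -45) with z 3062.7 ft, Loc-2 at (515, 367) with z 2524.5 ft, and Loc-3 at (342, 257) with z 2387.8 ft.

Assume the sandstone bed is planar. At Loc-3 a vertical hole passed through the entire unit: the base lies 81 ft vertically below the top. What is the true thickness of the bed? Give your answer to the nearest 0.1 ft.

48.6 ft

Two edge vectors: Loc-1→Loc-2 = (-240, 412, -538.2), Loc-1→Loc-3 = (-413, 302, -674.9).
Normal n = (Loc-1→Loc-2) × (Loc-1→Loc-3) = (-115522.4, 60300.6, 97676).
So ∂z/∂x = −n_x/n_z = 1.18271 and ∂z/∂y = −n_y/n_z = −0.61735.
|∇z| = √(a²+b²) = 1.33414, so dip δ = arctan(1.33414) = 53.15°.
True thickness = vertical thickness × cos δ = 81 × cos 53.15° = 48.6 ft.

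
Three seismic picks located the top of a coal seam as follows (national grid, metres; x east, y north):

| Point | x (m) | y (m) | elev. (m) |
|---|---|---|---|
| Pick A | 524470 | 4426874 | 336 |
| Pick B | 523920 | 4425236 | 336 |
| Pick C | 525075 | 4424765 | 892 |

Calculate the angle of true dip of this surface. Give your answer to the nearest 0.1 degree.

24.1°

Two edge vectors: Pick A→Pick B = (-550, -1638, 0), Pick A→Pick C = (605, -2109, 556).
Normal n = (Pick A→Pick B) × (Pick A→Pick C) = (-910728, 305800, 2150940).
So ∂z/∂x = −n_x/n_z = 0.42341 and ∂z/∂y = −n_y/n_z = −0.14217.
Gradient magnitude |∇z| = √(a² + b²) = √(0.17928 + 0.02021) = 0.44664.
True dip = arctan(0.44664) = 24.1°, dipping toward WNW (azimuth ≈ 289°).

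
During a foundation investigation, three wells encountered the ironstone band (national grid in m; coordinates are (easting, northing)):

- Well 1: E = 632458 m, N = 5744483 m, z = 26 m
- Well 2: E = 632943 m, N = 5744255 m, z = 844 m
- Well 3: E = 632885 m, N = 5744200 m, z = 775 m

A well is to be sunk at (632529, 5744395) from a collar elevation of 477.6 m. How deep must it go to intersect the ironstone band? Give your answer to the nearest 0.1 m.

Let the plane be z = a·E + b·N + c.
Well 2−Well 1: 485a − 228b = 818;  Well 3−Well 1: 427a − 283b = 749.
Solving gives a = 1.521892779, b = −0.350359658.
Then c = 26 − a·632458 − b·5744483 = 1050127.84.
At (632529, 5744395): z_contact = 962641.32 − 2012604.27 + 1050127.84 = 164.89 m.
Depth below ground = 477.6 − 164.89 = 312.7 m.

312.7 m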